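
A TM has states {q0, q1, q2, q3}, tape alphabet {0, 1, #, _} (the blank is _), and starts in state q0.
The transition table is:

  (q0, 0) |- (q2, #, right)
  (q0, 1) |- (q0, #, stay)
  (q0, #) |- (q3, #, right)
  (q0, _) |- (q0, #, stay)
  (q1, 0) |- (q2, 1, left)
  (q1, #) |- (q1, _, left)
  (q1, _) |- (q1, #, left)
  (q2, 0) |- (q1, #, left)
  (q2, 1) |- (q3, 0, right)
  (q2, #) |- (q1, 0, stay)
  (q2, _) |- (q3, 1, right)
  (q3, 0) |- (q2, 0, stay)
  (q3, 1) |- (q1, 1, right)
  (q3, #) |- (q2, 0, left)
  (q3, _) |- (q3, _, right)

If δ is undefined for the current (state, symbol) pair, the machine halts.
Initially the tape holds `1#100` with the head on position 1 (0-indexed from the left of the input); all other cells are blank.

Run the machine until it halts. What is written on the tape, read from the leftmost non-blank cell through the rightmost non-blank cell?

state=q0 head=1 tape=1[#]100_   (q0,#)→(q3,#,right)
state=q3 head=2 tape=1#[1]00_   (q3,1)→(q1,1,right)
state=q1 head=3 tape=1#1[0]0_   (q1,0)→(q2,1,left)
state=q2 head=2 tape=1#[1]10_   (q2,1)→(q3,0,right)
state=q3 head=3 tape=1#0[1]0_   (q3,1)→(q1,1,right)
state=q1 head=4 tape=1#01[0]_   (q1,0)→(q2,1,left)
state=q2 head=3 tape=1#0[1]1_   (q2,1)→(q3,0,right)
state=q3 head=4 tape=1#00[1]_   (q3,1)→(q1,1,right)
state=q1 head=5 tape=1#001[_]   (q1,_)→(q1,#,left)
state=q1 head=4 tape=1#00[1]#
The non-blank tape span at halt is 1#001#.

1#001#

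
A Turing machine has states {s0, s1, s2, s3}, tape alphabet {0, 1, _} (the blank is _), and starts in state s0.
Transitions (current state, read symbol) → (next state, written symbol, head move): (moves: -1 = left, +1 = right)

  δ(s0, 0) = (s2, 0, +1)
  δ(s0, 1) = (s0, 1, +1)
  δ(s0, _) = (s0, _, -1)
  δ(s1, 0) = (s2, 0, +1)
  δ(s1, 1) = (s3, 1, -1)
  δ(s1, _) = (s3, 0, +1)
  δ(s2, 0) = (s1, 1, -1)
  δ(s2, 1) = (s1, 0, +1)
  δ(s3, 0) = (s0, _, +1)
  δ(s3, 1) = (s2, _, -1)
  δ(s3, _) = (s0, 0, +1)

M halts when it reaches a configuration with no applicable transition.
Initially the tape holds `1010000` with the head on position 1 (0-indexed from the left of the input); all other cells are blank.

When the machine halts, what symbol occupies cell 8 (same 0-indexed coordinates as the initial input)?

s0 | 1[0]10000___   read 0 → write 0, move +1, go to s2
s2 | 10[1]0000___   read 1 → write 0, move +1, go to s1
s1 | 100[0]000___   read 0 → write 0, move +1, go to s2
s2 | 1000[0]00___   read 0 → write 1, move -1, go to s1
s1 | 100[0]100___   read 0 → write 0, move +1, go to s2
s2 | 1000[1]00___   read 1 → write 0, move +1, go to s1
s1 | 10000[0]0___   read 0 → write 0, move +1, go to s2
s2 | 100000[0]___   read 0 → write 1, move -1, go to s1
s1 | 10000[0]1___   read 0 → write 0, move +1, go to s2
s2 | 100000[1]___   read 1 → write 0, move +1, go to s1
s1 | 1000000[_]__   read _ → write 0, move +1, go to s3
s3 | 10000000[_]_   read _ → write 0, move +1, go to s0
s0 | 100000000[_]   read _ → write _, move -1, go to s0
s0 | 10000000[0]_   read 0 → write 0, move +1, go to s2
s2 | 100000000[_]
Cell 8 holds 0 when M halts.

0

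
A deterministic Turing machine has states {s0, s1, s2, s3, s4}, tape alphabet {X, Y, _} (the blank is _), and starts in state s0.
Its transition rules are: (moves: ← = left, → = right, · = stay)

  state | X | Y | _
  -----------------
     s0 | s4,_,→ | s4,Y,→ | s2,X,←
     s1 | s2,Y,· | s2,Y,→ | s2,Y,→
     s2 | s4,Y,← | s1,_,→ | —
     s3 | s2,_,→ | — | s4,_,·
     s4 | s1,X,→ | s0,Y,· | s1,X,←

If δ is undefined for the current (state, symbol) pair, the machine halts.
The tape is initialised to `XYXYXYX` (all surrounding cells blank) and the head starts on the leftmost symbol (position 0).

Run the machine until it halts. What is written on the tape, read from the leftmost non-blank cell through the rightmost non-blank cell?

s0 | [X]YXYXYX__   read X → write _, move →, go to s4
s4 | _[Y]XYXYX__   read Y → write Y, move ·, go to s0
s0 | _[Y]XYXYX__   read Y → write Y, move →, go to s4
s4 | _Y[X]YXYX__   read X → write X, move →, go to s1
s1 | _YX[Y]XYX__   read Y → write Y, move →, go to s2
s2 | _YXY[X]YX__   read X → write Y, move ←, go to s4
s4 | _YX[Y]YYX__   read Y → write Y, move ·, go to s0
s0 | _YX[Y]YYX__   read Y → write Y, move →, go to s4
s4 | _YXY[Y]YX__   read Y → write Y, move ·, go to s0
s0 | _YXY[Y]YX__   read Y → write Y, move →, go to s4
s4 | _YXYY[Y]X__   read Y → write Y, move ·, go to s0
s0 | _YXYY[Y]X__   read Y → write Y, move →, go to s4
s4 | _YXYYY[X]__   read X → write X, move →, go to s1
s1 | _YXYYYX[_]_   read _ → write Y, move →, go to s2
s2 | _YXYYYXY[_]
The non-blank tape span at halt is YXYYYXY.

YXYYYXY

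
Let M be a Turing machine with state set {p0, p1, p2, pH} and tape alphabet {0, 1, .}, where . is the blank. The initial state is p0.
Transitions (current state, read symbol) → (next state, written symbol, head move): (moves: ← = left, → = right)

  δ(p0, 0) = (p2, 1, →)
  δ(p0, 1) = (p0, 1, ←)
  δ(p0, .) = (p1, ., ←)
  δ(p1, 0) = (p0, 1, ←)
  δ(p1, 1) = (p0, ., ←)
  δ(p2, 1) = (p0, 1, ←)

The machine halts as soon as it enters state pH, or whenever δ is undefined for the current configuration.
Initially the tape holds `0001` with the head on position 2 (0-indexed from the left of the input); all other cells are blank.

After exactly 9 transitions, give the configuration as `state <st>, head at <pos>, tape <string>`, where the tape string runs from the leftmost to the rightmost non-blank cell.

state=p0 head=2 tape=.00[0]1   (p0,0)→(p2,1,→)
state=p2 head=3 tape=.001[1]   (p2,1)→(p0,1,←)
state=p0 head=2 tape=.00[1]1   (p0,1)→(p0,1,←)
state=p0 head=1 tape=.0[0]11   (p0,0)→(p2,1,→)
state=p2 head=2 tape=.01[1]1   (p2,1)→(p0,1,←)
state=p0 head=1 tape=.0[1]11   (p0,1)→(p0,1,←)
state=p0 head=0 tape=.[0]111   (p0,0)→(p2,1,→)
state=p2 head=1 tape=.1[1]11   (p2,1)→(p0,1,←)
state=p0 head=0 tape=.[1]111   (p0,1)→(p0,1,←)
state=p0 head=-1 tape=[.]1111
After 9 steps: state p0, head at -1, tape 1111.

state p0, head at -1, tape 1111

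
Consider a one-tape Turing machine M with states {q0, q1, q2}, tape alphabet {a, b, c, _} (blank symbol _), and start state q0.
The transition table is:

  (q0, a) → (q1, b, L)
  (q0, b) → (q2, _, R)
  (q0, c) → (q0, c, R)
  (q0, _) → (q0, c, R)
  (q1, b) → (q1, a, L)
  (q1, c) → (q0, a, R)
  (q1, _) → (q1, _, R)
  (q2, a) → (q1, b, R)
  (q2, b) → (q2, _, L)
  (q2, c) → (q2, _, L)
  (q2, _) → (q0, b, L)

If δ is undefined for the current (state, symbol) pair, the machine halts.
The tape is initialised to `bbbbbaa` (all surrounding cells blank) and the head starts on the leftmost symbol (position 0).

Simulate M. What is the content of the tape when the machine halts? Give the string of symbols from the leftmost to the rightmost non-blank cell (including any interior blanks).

state=q0 head=0 tape=_[b]bbbbaa   (q0,b)→(q2,_,R)
state=q2 head=1 tape=__[b]bbbaa   (q2,b)→(q2,_,L)
state=q2 head=0 tape=_[_]_bbbaa   (q2,_)→(q0,b,L)
state=q0 head=-1 tape=[_]b_bbbaa   (q0,_)→(q0,c,R)
state=q0 head=0 tape=c[b]_bbbaa   (q0,b)→(q2,_,R)
state=q2 head=1 tape=c_[_]bbbaa   (q2,_)→(q0,b,L)
state=q0 head=0 tape=c[_]bbbbaa   (q0,_)→(q0,c,R)
state=q0 head=1 tape=cc[b]bbbaa   (q0,b)→(q2,_,R)
state=q2 head=2 tape=cc_[b]bbaa   (q2,b)→(q2,_,L)
state=q2 head=1 tape=cc[_]_bbaa   (q2,_)→(q0,b,L)
state=q0 head=0 tape=c[c]b_bbaa   (q0,c)→(q0,c,R)
state=q0 head=1 tape=cc[b]_bbaa   (q0,b)→(q2,_,R)
state=q2 head=2 tape=cc_[_]bbaa   (q2,_)→(q0,b,L)
state=q0 head=1 tape=cc[_]bbbaa   (q0,_)→(q0,c,R)
state=q0 head=2 tape=ccc[b]bbaa   (q0,b)→(q2,_,R)
state=q2 head=3 tape=ccc_[b]baa   (q2,b)→(q2,_,L)
state=q2 head=2 tape=ccc[_]_baa   (q2,_)→(q0,b,L)
state=q0 head=1 tape=cc[c]b_baa   (q0,c)→(q0,c,R)
state=q0 head=2 tape=ccc[b]_baa   (q0,b)→(q2,_,R)
state=q2 head=3 tape=ccc_[_]baa   (q2,_)→(q0,b,L)
state=q0 head=2 tape=ccc[_]bbaa   (q0,_)→(q0,c,R)
state=q0 head=3 tape=cccc[b]baa   (q0,b)→(q2,_,R)
state=q2 head=4 tape=cccc_[b]aa   (q2,b)→(q2,_,L)
state=q2 head=3 tape=cccc[_]_aa   (q2,_)→(q0,b,L)
state=q0 head=2 tape=ccc[c]b_aa   (q0,c)→(q0,c,R)
state=q0 head=3 tape=cccc[b]_aa   (q0,b)→(q2,_,R)
state=q2 head=4 tape=cccc_[_]aa   (q2,_)→(q0,b,L)
state=q0 head=3 tape=cccc[_]baa   (q0,_)→(q0,c,R)
state=q0 head=4 tape=ccccc[b]aa   (q0,b)→(q2,_,R)
state=q2 head=5 tape=ccccc_[a]a   (q2,a)→(q1,b,R)
state=q1 head=6 tape=ccccc_b[a]
The non-blank tape span at halt is ccccc_ba.

ccccc_ba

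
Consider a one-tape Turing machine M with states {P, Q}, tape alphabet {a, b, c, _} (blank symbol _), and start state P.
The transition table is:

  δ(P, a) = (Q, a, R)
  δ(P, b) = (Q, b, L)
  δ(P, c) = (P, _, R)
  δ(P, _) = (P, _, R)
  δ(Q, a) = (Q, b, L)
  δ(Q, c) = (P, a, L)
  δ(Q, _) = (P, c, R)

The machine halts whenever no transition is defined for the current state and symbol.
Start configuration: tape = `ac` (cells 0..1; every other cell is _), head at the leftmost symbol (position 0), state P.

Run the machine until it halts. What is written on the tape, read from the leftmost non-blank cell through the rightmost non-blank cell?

abb

P | __[a]c   read a → write a, move R, go to Q
Q | __a[c]   read c → write a, move L, go to P
P | __[a]a   read a → write a, move R, go to Q
Q | __a[a]   read a → write b, move L, go to Q
Q | __[a]b   read a → write b, move L, go to Q
Q | _[_]bb   read _ → write c, move R, go to P
P | _c[b]b   read b → write b, move L, go to Q
Q | _[c]bb   read c → write a, move L, go to P
P | [_]abb   read _ → write _, move R, go to P
P | _[a]bb   read a → write a, move R, go to Q
Q | _a[b]b
The non-blank tape span at halt is abb.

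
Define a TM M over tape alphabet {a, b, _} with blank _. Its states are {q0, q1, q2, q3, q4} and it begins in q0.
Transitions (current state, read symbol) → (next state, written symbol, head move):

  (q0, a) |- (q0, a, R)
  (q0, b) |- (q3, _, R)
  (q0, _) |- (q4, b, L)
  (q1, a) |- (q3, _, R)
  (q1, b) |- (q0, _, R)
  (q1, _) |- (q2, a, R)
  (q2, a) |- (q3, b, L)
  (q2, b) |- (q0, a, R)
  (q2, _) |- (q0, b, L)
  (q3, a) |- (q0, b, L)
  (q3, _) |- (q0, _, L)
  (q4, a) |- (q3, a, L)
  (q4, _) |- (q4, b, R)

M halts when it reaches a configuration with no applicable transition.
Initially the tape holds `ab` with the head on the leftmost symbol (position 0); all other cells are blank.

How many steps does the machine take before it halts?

8

state=q0 head=0 tape=___[a]b_   (q0,a)→(q0,a,R)
state=q0 head=1 tape=___a[b]_   (q0,b)→(q3,_,R)
state=q3 head=2 tape=___a_[_]   (q3,_)→(q0,_,L)
state=q0 head=1 tape=___a[_]_   (q0,_)→(q4,b,L)
state=q4 head=0 tape=___[a]b_   (q4,a)→(q3,a,L)
state=q3 head=-1 tape=__[_]ab_   (q3,_)→(q0,_,L)
state=q0 head=-2 tape=_[_]_ab_   (q0,_)→(q4,b,L)
state=q4 head=-3 tape=[_]b_ab_   (q4,_)→(q4,b,R)
state=q4 head=-2 tape=b[b]_ab_
M halts after 8 transitions.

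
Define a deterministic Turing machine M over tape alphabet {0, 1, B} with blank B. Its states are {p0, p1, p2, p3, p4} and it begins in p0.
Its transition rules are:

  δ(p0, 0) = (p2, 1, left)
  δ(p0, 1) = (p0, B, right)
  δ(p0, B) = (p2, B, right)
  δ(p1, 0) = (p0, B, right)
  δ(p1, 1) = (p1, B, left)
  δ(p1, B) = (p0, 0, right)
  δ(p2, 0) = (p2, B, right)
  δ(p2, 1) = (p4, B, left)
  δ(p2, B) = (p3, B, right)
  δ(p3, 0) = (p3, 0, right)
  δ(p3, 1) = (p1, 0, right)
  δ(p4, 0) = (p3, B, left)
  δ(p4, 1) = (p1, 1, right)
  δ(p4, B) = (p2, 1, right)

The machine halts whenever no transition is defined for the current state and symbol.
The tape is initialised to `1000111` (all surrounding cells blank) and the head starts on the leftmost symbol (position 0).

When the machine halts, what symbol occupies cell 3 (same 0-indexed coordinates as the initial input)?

B

state=p0 head=0 tape=[1]000111BBBB   (p0,1)→(p0,B,right)
state=p0 head=1 tape=B[0]00111BBBB   (p0,0)→(p2,1,left)
state=p2 head=0 tape=[B]100111BBBB   (p2,B)→(p3,B,right)
state=p3 head=1 tape=B[1]00111BBBB   (p3,1)→(p1,0,right)
state=p1 head=2 tape=B0[0]0111BBBB   (p1,0)→(p0,B,right)
state=p0 head=3 tape=B0B[0]111BBBB   (p0,0)→(p2,1,left)
state=p2 head=2 tape=B0[B]1111BBBB   (p2,B)→(p3,B,right)
state=p3 head=3 tape=B0B[1]111BBBB   (p3,1)→(p1,0,right)
state=p1 head=4 tape=B0B0[1]11BBBB   (p1,1)→(p1,B,left)
state=p1 head=3 tape=B0B[0]B11BBBB   (p1,0)→(p0,B,right)
state=p0 head=4 tape=B0BB[B]11BBBB   (p0,B)→(p2,B,right)
state=p2 head=5 tape=B0BBB[1]1BBBB   (p2,1)→(p4,B,left)
state=p4 head=4 tape=B0BB[B]B1BBBB   (p4,B)→(p2,1,right)
state=p2 head=5 tape=B0BB1[B]1BBBB   (p2,B)→(p3,B,right)
state=p3 head=6 tape=B0BB1B[1]BBBB   (p3,1)→(p1,0,right)
state=p1 head=7 tape=B0BB1B0[B]BBB   (p1,B)→(p0,0,right)
state=p0 head=8 tape=B0BB1B00[B]BB   (p0,B)→(p2,B,right)
state=p2 head=9 tape=B0BB1B00B[B]B   (p2,B)→(p3,B,right)
state=p3 head=10 tape=B0BB1B00BB[B]
Cell 3 holds B when M halts.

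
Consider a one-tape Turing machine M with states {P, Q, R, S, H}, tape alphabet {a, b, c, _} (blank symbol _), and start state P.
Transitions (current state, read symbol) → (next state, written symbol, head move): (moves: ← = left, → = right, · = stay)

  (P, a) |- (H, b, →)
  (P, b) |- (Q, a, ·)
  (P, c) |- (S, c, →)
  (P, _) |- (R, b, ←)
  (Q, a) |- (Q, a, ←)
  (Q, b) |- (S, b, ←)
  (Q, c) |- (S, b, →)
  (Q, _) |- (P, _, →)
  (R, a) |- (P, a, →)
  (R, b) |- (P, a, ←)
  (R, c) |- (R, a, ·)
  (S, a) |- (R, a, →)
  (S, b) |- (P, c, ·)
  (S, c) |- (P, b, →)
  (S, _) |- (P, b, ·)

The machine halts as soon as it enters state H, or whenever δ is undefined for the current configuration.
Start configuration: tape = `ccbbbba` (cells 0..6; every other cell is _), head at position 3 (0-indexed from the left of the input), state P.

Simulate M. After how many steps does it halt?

16

P | __ccb[b]bba   read b → write a, move ·, go to Q
Q | __ccb[a]bba   read a → write a, move ←, go to Q
Q | __cc[b]abba   read b → write b, move ←, go to S
S | __c[c]babba   read c → write b, move →, go to P
P | __cb[b]abba   read b → write a, move ·, go to Q
Q | __cb[a]abba   read a → write a, move ←, go to Q
Q | __c[b]aabba   read b → write b, move ←, go to S
S | __[c]baabba   read c → write b, move →, go to P
P | __b[b]aabba   read b → write a, move ·, go to Q
Q | __b[a]aabba   read a → write a, move ←, go to Q
Q | __[b]aaabba   read b → write b, move ←, go to S
S | _[_]baaabba   read _ → write b, move ·, go to P
P | _[b]baaabba   read b → write a, move ·, go to Q
Q | _[a]baaabba   read a → write a, move ←, go to Q
Q | [_]abaaabba   read _ → write _, move →, go to P
P | _[a]baaabba   read a → write b, move →, go to H
H | _b[b]aaabba
M halts after 16 transitions.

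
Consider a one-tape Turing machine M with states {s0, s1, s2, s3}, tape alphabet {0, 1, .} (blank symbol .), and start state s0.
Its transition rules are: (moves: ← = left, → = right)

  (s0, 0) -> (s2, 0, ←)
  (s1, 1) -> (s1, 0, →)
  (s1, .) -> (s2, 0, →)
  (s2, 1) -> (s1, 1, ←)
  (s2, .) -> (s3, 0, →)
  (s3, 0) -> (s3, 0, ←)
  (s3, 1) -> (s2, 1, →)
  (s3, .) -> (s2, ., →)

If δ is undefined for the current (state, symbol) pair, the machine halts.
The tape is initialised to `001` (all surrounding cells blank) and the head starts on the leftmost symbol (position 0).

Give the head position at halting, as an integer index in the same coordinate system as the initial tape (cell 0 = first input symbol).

s0 | ..[0]01   read 0 → write 0, move ←, go to s2
s2 | .[.]001   read . → write 0, move →, go to s3
s3 | .0[0]01   read 0 → write 0, move ←, go to s3
s3 | .[0]001   read 0 → write 0, move ←, go to s3
s3 | [.]0001   read . → write ., move →, go to s2
s2 | .[0]001
At halt the head is at cell -1.

-1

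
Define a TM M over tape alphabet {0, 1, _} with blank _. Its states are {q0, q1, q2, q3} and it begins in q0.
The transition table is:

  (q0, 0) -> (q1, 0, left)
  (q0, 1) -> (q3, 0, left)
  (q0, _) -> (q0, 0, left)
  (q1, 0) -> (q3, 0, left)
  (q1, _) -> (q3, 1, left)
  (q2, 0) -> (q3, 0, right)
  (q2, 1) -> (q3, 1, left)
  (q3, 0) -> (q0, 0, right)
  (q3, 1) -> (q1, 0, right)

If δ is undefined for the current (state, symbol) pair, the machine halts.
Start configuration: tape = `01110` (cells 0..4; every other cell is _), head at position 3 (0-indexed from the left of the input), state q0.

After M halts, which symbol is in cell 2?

0

q0 | _011[1]0   read 1 → write 0, move left, go to q3
q3 | _01[1]00   read 1 → write 0, move right, go to q1
q1 | _010[0]0   read 0 → write 0, move left, go to q3
q3 | _01[0]00   read 0 → write 0, move right, go to q0
q0 | _010[0]0   read 0 → write 0, move left, go to q1
q1 | _01[0]00   read 0 → write 0, move left, go to q3
q3 | _0[1]000   read 1 → write 0, move right, go to q1
q1 | _00[0]00   read 0 → write 0, move left, go to q3
q3 | _0[0]000   read 0 → write 0, move right, go to q0
q0 | _00[0]00   read 0 → write 0, move left, go to q1
q1 | _0[0]000   read 0 → write 0, move left, go to q3
q3 | _[0]0000   read 0 → write 0, move right, go to q0
q0 | _0[0]000   read 0 → write 0, move left, go to q1
q1 | _[0]0000   read 0 → write 0, move left, go to q3
q3 | [_]00000
Cell 2 holds 0 when M halts.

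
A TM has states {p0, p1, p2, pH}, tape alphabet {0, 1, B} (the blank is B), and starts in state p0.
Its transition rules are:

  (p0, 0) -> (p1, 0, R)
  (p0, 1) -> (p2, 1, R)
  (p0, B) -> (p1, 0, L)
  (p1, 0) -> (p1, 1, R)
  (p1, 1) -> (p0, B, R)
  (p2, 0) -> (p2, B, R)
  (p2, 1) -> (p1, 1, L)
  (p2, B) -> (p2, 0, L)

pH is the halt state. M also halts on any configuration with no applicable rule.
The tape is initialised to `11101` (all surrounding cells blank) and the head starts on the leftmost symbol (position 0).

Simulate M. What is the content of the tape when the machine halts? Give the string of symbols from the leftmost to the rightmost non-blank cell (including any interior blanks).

1B1

p0 | [1]1101   read 1 → write 1, move R, go to p2
p2 | 1[1]101   read 1 → write 1, move L, go to p1
p1 | [1]1101   read 1 → write B, move R, go to p0
p0 | B[1]101   read 1 → write 1, move R, go to p2
p2 | B1[1]01   read 1 → write 1, move L, go to p1
p1 | B[1]101   read 1 → write B, move R, go to p0
p0 | BB[1]01   read 1 → write 1, move R, go to p2
p2 | BB1[0]1   read 0 → write B, move R, go to p2
p2 | BB1B[1]   read 1 → write 1, move L, go to p1
p1 | BB1[B]1
The non-blank tape span at halt is 1B1.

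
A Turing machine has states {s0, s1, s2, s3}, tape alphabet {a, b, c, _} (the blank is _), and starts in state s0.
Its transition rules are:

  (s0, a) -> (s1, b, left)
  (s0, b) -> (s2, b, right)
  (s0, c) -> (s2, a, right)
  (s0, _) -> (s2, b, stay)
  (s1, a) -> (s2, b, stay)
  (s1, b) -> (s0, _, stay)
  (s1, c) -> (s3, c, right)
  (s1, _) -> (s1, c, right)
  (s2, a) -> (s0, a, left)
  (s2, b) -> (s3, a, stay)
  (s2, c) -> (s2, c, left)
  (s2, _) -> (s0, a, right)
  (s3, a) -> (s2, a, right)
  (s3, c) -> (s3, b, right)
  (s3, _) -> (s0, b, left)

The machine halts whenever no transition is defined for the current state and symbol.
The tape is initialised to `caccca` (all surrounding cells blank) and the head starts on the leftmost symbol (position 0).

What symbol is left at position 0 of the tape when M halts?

state=s0 head=0 tape=_[c]accca   (s0,c)→(s2,a,right)
state=s2 head=1 tape=_a[a]ccca   (s2,a)→(s0,a,left)
state=s0 head=0 tape=_[a]accca   (s0,a)→(s1,b,left)
state=s1 head=-1 tape=[_]baccca   (s1,_)→(s1,c,right)
state=s1 head=0 tape=c[b]accca   (s1,b)→(s0,_,stay)
state=s0 head=0 tape=c[_]accca   (s0,_)→(s2,b,stay)
state=s2 head=0 tape=c[b]accca   (s2,b)→(s3,a,stay)
state=s3 head=0 tape=c[a]accca   (s3,a)→(s2,a,right)
state=s2 head=1 tape=ca[a]ccca   (s2,a)→(s0,a,left)
state=s0 head=0 tape=c[a]accca   (s0,a)→(s1,b,left)
state=s1 head=-1 tape=[c]baccca   (s1,c)→(s3,c,right)
state=s3 head=0 tape=c[b]accca
Cell 0 holds b when M halts.

b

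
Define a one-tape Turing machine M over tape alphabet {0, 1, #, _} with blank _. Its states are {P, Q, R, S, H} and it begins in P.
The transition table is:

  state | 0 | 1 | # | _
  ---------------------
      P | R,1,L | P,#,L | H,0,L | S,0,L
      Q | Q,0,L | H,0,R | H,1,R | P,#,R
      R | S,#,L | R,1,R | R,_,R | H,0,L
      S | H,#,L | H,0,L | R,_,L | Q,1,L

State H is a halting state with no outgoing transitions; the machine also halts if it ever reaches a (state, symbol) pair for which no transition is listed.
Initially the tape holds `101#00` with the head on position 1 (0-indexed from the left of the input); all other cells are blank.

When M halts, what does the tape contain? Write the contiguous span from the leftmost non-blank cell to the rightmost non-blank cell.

1101#0

P | 1[0]1#00   read 0 → write 1, move L, go to R
R | [1]11#00   read 1 → write 1, move R, go to R
R | 1[1]1#00   read 1 → write 1, move R, go to R
R | 11[1]#00   read 1 → write 1, move R, go to R
R | 111[#]00   read # → write _, move R, go to R
R | 111_[0]0   read 0 → write #, move L, go to S
S | 111[_]#0   read _ → write 1, move L, go to Q
Q | 11[1]1#0   read 1 → write 0, move R, go to H
H | 110[1]#0
The non-blank tape span at halt is 1101#0.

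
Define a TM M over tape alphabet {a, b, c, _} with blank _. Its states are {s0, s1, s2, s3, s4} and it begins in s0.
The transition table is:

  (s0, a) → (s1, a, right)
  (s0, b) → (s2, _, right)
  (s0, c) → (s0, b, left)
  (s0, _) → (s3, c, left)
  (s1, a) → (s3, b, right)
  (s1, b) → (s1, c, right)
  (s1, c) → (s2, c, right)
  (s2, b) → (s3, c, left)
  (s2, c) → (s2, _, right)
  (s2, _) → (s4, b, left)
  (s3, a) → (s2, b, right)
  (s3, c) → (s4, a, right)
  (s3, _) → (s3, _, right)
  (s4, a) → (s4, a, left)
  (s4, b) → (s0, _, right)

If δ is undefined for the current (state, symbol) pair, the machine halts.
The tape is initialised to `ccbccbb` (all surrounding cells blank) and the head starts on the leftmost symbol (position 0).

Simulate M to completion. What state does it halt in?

s0 | __[c]cbccbb   read c → write b, move left, go to s0
s0 | _[_]bcbccbb   read _ → write c, move left, go to s3
s3 | [_]cbcbccbb   read _ → write _, move right, go to s3
s3 | _[c]bcbccbb   read c → write a, move right, go to s4
s4 | _a[b]cbccbb   read b → write _, move right, go to s0
s0 | _a_[c]bccbb   read c → write b, move left, go to s0
s0 | _a[_]bbccbb   read _ → write c, move left, go to s3
s3 | _[a]cbbccbb   read a → write b, move right, go to s2
s2 | _b[c]bbccbb   read c → write _, move right, go to s2
s2 | _b_[b]bccbb   read b → write c, move left, go to s3
s3 | _b[_]cbccbb   read _ → write _, move right, go to s3
s3 | _b_[c]bccbb   read c → write a, move right, go to s4
s4 | _b_a[b]ccbb   read b → write _, move right, go to s0
s0 | _b_a_[c]cbb   read c → write b, move left, go to s0
s0 | _b_a[_]bcbb   read _ → write c, move left, go to s3
s3 | _b_[a]cbcbb   read a → write b, move right, go to s2
s2 | _b_b[c]bcbb   read c → write _, move right, go to s2
s2 | _b_b_[b]cbb   read b → write c, move left, go to s3
s3 | _b_b[_]ccbb   read _ → write _, move right, go to s3
s3 | _b_b_[c]cbb   read c → write a, move right, go to s4
s4 | _b_b_a[c]bb
No transition is defined for (s4, c); M halts in state s4.

s4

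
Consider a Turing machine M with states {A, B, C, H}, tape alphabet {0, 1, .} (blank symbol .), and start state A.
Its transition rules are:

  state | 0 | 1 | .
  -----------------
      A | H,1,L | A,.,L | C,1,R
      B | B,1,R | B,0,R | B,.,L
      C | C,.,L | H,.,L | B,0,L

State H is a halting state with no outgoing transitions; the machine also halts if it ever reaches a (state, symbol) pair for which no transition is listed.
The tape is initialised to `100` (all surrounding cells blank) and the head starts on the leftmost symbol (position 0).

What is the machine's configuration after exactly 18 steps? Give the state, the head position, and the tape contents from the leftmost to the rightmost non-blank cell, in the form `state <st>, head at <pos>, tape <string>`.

A | .[1]00.   read 1 → write ., move L, go to A
A | [.].00.   read . → write 1, move R, go to C
C | 1[.]00.   read . → write 0, move L, go to B
B | [1]000.   read 1 → write 0, move R, go to B
B | 0[0]00.   read 0 → write 1, move R, go to B
B | 01[0]0.   read 0 → write 1, move R, go to B
B | 011[0].   read 0 → write 1, move R, go to B
B | 0111[.]   read . → write ., move L, go to B
B | 011[1].   read 1 → write 0, move R, go to B
B | 0110[.]   read . → write ., move L, go to B
B | 011[0].   read 0 → write 1, move R, go to B
B | 0111[.]   read . → write ., move L, go to B
B | 011[1].   read 1 → write 0, move R, go to B
B | 0110[.]   read . → write ., move L, go to B
B | 011[0].   read 0 → write 1, move R, go to B
B | 0111[.]   read . → write ., move L, go to B
B | 011[1].   read 1 → write 0, move R, go to B
B | 0110[.]   read . → write ., move L, go to B
B | 011[0].
After 18 steps: state B, head at 2, tape 0110.

state B, head at 2, tape 0110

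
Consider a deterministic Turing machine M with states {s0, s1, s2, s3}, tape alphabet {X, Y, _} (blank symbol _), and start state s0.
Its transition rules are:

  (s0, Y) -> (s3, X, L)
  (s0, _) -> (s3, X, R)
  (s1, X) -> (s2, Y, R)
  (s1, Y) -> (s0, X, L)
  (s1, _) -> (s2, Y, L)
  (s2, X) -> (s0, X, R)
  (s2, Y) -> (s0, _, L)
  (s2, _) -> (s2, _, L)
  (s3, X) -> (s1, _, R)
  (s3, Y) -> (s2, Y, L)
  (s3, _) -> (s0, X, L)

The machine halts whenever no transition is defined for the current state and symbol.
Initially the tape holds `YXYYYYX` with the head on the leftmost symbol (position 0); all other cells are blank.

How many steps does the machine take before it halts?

state=s0 head=0 tape=__[Y]XYYYYX   (s0,Y)→(s3,X,L)
state=s3 head=-1 tape=_[_]XXYYYYX   (s3,_)→(s0,X,L)
state=s0 head=-2 tape=[_]XXXYYYYX   (s0,_)→(s3,X,R)
state=s3 head=-1 tape=X[X]XXYYYYX   (s3,X)→(s1,_,R)
state=s1 head=0 tape=X_[X]XYYYYX   (s1,X)→(s2,Y,R)
state=s2 head=1 tape=X_Y[X]YYYYX   (s2,X)→(s0,X,R)
state=s0 head=2 tape=X_YX[Y]YYYX   (s0,Y)→(s3,X,L)
state=s3 head=1 tape=X_Y[X]XYYYX   (s3,X)→(s1,_,R)
state=s1 head=2 tape=X_Y_[X]YYYX   (s1,X)→(s2,Y,R)
state=s2 head=3 tape=X_Y_Y[Y]YYX   (s2,Y)→(s0,_,L)
state=s0 head=2 tape=X_Y_[Y]_YYX   (s0,Y)→(s3,X,L)
state=s3 head=1 tape=X_Y[_]X_YYX   (s3,_)→(s0,X,L)
state=s0 head=0 tape=X_[Y]XX_YYX   (s0,Y)→(s3,X,L)
state=s3 head=-1 tape=X[_]XXX_YYX   (s3,_)→(s0,X,L)
state=s0 head=-2 tape=[X]XXXX_YYX
M halts after 14 transitions.

14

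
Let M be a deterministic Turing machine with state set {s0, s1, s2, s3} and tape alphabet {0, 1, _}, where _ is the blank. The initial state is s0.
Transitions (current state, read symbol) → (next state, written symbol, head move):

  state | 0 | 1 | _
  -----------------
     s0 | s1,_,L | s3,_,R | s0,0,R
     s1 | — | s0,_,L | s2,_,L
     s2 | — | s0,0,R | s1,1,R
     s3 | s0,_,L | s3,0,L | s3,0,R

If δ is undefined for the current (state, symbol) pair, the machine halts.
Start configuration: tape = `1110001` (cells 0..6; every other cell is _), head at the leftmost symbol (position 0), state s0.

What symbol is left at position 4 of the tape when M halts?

_

s0 | __[1]110001   read 1 → write _, move R, go to s3
s3 | ___[1]10001   read 1 → write 0, move L, go to s3
s3 | __[_]010001   read _ → write 0, move R, go to s3
s3 | __0[0]10001   read 0 → write _, move L, go to s0
s0 | __[0]_10001   read 0 → write _, move L, go to s1
s1 | _[_]__10001   read _ → write _, move L, go to s2
s2 | [_]___10001   read _ → write 1, move R, go to s1
s1 | 1[_]__10001   read _ → write _, move L, go to s2
s2 | [1]___10001   read 1 → write 0, move R, go to s0
s0 | 0[_]__10001   read _ → write 0, move R, go to s0
s0 | 00[_]_10001   read _ → write 0, move R, go to s0
s0 | 000[_]10001   read _ → write 0, move R, go to s0
s0 | 0000[1]0001   read 1 → write _, move R, go to s3
s3 | 0000_[0]001   read 0 → write _, move L, go to s0
s0 | 0000[_]_001   read _ → write 0, move R, go to s0
s0 | 00000[_]001   read _ → write 0, move R, go to s0
s0 | 000000[0]01   read 0 → write _, move L, go to s1
s1 | 00000[0]_01
Cell 4 holds _ when M halts.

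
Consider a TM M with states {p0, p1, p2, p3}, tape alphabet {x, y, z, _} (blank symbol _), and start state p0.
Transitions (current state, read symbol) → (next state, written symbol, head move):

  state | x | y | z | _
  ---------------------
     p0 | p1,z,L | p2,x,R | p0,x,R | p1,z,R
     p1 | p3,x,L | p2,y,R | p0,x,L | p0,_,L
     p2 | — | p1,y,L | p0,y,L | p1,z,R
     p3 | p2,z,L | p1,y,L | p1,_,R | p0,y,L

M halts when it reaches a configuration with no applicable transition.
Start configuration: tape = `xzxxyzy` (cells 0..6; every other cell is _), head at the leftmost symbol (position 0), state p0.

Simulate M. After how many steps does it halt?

19

state=p0 head=0 tape=_____[x]zxxyzy   (p0,x)→(p1,z,L)
state=p1 head=-1 tape=____[_]zzxxyzy   (p1,_)→(p0,_,L)
state=p0 head=-2 tape=___[_]_zzxxyzy   (p0,_)→(p1,z,R)
state=p1 head=-1 tape=___z[_]zzxxyzy   (p1,_)→(p0,_,L)
state=p0 head=-2 tape=___[z]_zzxxyzy   (p0,z)→(p0,x,R)
state=p0 head=-1 tape=___x[_]zzxxyzy   (p0,_)→(p1,z,R)
state=p1 head=0 tape=___xz[z]zxxyzy   (p1,z)→(p0,x,L)
state=p0 head=-1 tape=___x[z]xzxxyzy   (p0,z)→(p0,x,R)
state=p0 head=0 tape=___xx[x]zxxyzy   (p0,x)→(p1,z,L)
state=p1 head=-1 tape=___x[x]zzxxyzy   (p1,x)→(p3,x,L)
state=p3 head=-2 tape=___[x]xzzxxyzy   (p3,x)→(p2,z,L)
state=p2 head=-3 tape=__[_]zxzzxxyzy   (p2,_)→(p1,z,R)
state=p1 head=-2 tape=__z[z]xzzxxyzy   (p1,z)→(p0,x,L)
state=p0 head=-3 tape=__[z]xxzzxxyzy   (p0,z)→(p0,x,R)
state=p0 head=-2 tape=__x[x]xzzxxyzy   (p0,x)→(p1,z,L)
state=p1 head=-3 tape=__[x]zxzzxxyzy   (p1,x)→(p3,x,L)
state=p3 head=-4 tape=_[_]xzxzzxxyzy   (p3,_)→(p0,y,L)
state=p0 head=-5 tape=[_]yxzxzzxxyzy   (p0,_)→(p1,z,R)
state=p1 head=-4 tape=z[y]xzxzzxxyzy   (p1,y)→(p2,y,R)
state=p2 head=-3 tape=zy[x]zxzzxxyzy
M halts after 19 transitions.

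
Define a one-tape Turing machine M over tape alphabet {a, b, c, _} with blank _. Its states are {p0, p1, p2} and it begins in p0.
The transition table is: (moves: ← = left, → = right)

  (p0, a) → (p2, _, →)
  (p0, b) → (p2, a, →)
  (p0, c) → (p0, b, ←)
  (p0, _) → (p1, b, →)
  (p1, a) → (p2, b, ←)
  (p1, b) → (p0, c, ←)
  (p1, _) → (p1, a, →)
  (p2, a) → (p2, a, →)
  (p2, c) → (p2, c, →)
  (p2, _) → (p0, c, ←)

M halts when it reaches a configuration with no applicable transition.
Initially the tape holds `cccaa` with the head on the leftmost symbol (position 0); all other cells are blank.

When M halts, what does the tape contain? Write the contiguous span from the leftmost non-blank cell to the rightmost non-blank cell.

state=p0 head=0 tape=_[c]ccaa___   (p0,c)→(p0,b,←)
state=p0 head=-1 tape=[_]bccaa___   (p0,_)→(p1,b,→)
state=p1 head=0 tape=b[b]ccaa___   (p1,b)→(p0,c,←)
state=p0 head=-1 tape=[b]cccaa___   (p0,b)→(p2,a,→)
state=p2 head=0 tape=a[c]ccaa___   (p2,c)→(p2,c,→)
state=p2 head=1 tape=ac[c]caa___   (p2,c)→(p2,c,→)
state=p2 head=2 tape=acc[c]aa___   (p2,c)→(p2,c,→)
state=p2 head=3 tape=accc[a]a___   (p2,a)→(p2,a,→)
state=p2 head=4 tape=accca[a]___   (p2,a)→(p2,a,→)
state=p2 head=5 tape=acccaa[_]__   (p2,_)→(p0,c,←)
state=p0 head=4 tape=accca[a]c__   (p0,a)→(p2,_,→)
state=p2 head=5 tape=accca_[c]__   (p2,c)→(p2,c,→)
state=p2 head=6 tape=accca_c[_]_   (p2,_)→(p0,c,←)
state=p0 head=5 tape=accca_[c]c_   (p0,c)→(p0,b,←)
state=p0 head=4 tape=accca[_]bc_   (p0,_)→(p1,b,→)
state=p1 head=5 tape=acccab[b]c_   (p1,b)→(p0,c,←)
state=p0 head=4 tape=accca[b]cc_   (p0,b)→(p2,a,→)
state=p2 head=5 tape=acccaa[c]c_   (p2,c)→(p2,c,→)
state=p2 head=6 tape=acccaac[c]_   (p2,c)→(p2,c,→)
state=p2 head=7 tape=acccaacc[_]   (p2,_)→(p0,c,←)
state=p0 head=6 tape=acccaac[c]c   (p0,c)→(p0,b,←)
state=p0 head=5 tape=acccaa[c]bc   (p0,c)→(p0,b,←)
state=p0 head=4 tape=accca[a]bbc   (p0,a)→(p2,_,→)
state=p2 head=5 tape=accca_[b]bc
The non-blank tape span at halt is accca_bbc.

accca_bbc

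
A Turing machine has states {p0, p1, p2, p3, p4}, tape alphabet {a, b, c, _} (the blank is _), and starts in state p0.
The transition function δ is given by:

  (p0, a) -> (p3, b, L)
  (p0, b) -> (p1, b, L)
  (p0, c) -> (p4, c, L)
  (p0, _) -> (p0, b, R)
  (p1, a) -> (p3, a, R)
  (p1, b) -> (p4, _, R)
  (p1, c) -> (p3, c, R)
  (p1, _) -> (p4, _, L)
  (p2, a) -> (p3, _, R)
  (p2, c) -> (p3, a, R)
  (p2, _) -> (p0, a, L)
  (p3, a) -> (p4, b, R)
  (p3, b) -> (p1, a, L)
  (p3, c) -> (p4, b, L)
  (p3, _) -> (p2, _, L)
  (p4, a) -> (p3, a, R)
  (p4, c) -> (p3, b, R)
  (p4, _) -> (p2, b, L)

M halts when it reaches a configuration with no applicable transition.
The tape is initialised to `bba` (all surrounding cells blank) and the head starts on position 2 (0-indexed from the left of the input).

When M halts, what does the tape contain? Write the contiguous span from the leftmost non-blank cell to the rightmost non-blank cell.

abb

state=p0 head=2 tape=bb[a]_   (p0,a)→(p3,b,L)
state=p3 head=1 tape=b[b]b_   (p3,b)→(p1,a,L)
state=p1 head=0 tape=[b]ab_   (p1,b)→(p4,_,R)
state=p4 head=1 tape=_[a]b_   (p4,a)→(p3,a,R)
state=p3 head=2 tape=_a[b]_   (p3,b)→(p1,a,L)
state=p1 head=1 tape=_[a]a_   (p1,a)→(p3,a,R)
state=p3 head=2 tape=_a[a]_   (p3,a)→(p4,b,R)
state=p4 head=3 tape=_ab[_]   (p4,_)→(p2,b,L)
state=p2 head=2 tape=_a[b]b
The non-blank tape span at halt is abb.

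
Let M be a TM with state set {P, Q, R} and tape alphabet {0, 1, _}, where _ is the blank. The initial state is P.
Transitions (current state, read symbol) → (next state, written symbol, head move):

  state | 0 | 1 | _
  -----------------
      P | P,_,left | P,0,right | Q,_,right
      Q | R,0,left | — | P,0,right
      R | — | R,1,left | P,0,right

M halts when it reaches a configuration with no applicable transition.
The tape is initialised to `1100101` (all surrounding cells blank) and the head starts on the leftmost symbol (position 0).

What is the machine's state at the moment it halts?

P | _[1]100101   read 1 → write 0, move right, go to P
P | _0[1]00101   read 1 → write 0, move right, go to P
P | _00[0]0101   read 0 → write _, move left, go to P
P | _0[0]_0101   read 0 → write _, move left, go to P
P | _[0]__0101   read 0 → write _, move left, go to P
P | [_]___0101   read _ → write _, move right, go to Q
Q | _[_]__0101   read _ → write 0, move right, go to P
P | _0[_]_0101   read _ → write _, move right, go to Q
Q | _0_[_]0101   read _ → write 0, move right, go to P
P | _0_0[0]101   read 0 → write _, move left, go to P
P | _0_[0]_101   read 0 → write _, move left, go to P
P | _0[_]__101   read _ → write _, move right, go to Q
Q | _0_[_]_101   read _ → write 0, move right, go to P
P | _0_0[_]101   read _ → write _, move right, go to Q
Q | _0_0_[1]01
No transition is defined for (Q, 1); M halts in state Q.

Q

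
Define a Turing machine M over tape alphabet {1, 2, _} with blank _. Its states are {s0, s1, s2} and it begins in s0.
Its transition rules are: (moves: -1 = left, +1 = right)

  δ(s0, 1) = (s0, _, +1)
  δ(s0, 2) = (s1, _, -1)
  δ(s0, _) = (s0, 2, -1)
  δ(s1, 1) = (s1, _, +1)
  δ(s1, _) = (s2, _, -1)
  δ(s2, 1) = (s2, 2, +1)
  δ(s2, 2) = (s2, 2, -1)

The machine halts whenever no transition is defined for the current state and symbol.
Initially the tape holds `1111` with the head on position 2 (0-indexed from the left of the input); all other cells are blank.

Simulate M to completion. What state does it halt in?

s2

state=s0 head=2 tape=11[1]1_   (s0,1)→(s0,_,+1)
state=s0 head=3 tape=11_[1]_   (s0,1)→(s0,_,+1)
state=s0 head=4 tape=11__[_]   (s0,_)→(s0,2,-1)
state=s0 head=3 tape=11_[_]2   (s0,_)→(s0,2,-1)
state=s0 head=2 tape=11[_]22   (s0,_)→(s0,2,-1)
state=s0 head=1 tape=1[1]222   (s0,1)→(s0,_,+1)
state=s0 head=2 tape=1_[2]22   (s0,2)→(s1,_,-1)
state=s1 head=1 tape=1[_]_22   (s1,_)→(s2,_,-1)
state=s2 head=0 tape=[1]__22   (s2,1)→(s2,2,+1)
state=s2 head=1 tape=2[_]_22
No transition is defined for (s2, _); M halts in state s2.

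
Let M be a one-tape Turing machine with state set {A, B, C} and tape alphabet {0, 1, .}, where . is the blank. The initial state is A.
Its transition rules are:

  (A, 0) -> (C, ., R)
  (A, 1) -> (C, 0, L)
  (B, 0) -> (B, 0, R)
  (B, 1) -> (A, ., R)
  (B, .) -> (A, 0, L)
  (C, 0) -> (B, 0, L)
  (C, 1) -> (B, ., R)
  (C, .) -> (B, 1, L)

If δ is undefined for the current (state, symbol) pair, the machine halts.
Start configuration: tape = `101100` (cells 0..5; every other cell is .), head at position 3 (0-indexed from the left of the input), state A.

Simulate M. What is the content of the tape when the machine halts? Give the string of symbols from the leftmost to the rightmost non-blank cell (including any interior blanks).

A | 101[1]00.   read 1 → write 0, move L, go to C
C | 10[1]000.   read 1 → write ., move R, go to B
B | 10.[0]00.   read 0 → write 0, move R, go to B
B | 10.0[0]0.   read 0 → write 0, move R, go to B
B | 10.00[0].   read 0 → write 0, move R, go to B
B | 10.000[.]   read . → write 0, move L, go to A
A | 10.00[0]0   read 0 → write ., move R, go to C
C | 10.00.[0]   read 0 → write 0, move L, go to B
B | 10.00[.]0   read . → write 0, move L, go to A
A | 10.0[0]00   read 0 → write ., move R, go to C
C | 10.0.[0]0   read 0 → write 0, move L, go to B
B | 10.0[.]00   read . → write 0, move L, go to A
A | 10.[0]000   read 0 → write ., move R, go to C
C | 10..[0]00   read 0 → write 0, move L, go to B
B | 10.[.]000   read . → write 0, move L, go to A
A | 10[.]0000
The non-blank tape span at halt is 10.0000.

10.0000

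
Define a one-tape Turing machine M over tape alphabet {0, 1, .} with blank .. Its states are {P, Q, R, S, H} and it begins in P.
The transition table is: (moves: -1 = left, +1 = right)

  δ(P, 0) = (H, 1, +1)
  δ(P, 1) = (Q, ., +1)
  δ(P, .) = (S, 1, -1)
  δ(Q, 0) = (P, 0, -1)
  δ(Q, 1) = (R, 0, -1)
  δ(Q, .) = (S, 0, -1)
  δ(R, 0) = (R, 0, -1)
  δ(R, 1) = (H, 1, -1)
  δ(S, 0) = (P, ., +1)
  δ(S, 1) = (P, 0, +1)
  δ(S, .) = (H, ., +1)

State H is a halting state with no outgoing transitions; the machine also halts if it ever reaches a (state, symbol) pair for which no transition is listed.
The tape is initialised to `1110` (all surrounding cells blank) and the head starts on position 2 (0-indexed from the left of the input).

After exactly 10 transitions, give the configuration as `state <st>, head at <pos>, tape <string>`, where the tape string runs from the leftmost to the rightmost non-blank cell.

P | 11[1]0   read 1 → write ., move +1, go to Q
Q | 11.[0]   read 0 → write 0, move -1, go to P
P | 11[.]0   read . → write 1, move -1, go to S
S | 1[1]10   read 1 → write 0, move +1, go to P
P | 10[1]0   read 1 → write ., move +1, go to Q
Q | 10.[0]   read 0 → write 0, move -1, go to P
P | 10[.]0   read . → write 1, move -1, go to S
S | 1[0]10   read 0 → write ., move +1, go to P
P | 1.[1]0   read 1 → write ., move +1, go to Q
Q | 1..[0]   read 0 → write 0, move -1, go to P
P | 1.[.]0
After 10 steps: state P, head at 2, tape 1..0.

state P, head at 2, tape 1..0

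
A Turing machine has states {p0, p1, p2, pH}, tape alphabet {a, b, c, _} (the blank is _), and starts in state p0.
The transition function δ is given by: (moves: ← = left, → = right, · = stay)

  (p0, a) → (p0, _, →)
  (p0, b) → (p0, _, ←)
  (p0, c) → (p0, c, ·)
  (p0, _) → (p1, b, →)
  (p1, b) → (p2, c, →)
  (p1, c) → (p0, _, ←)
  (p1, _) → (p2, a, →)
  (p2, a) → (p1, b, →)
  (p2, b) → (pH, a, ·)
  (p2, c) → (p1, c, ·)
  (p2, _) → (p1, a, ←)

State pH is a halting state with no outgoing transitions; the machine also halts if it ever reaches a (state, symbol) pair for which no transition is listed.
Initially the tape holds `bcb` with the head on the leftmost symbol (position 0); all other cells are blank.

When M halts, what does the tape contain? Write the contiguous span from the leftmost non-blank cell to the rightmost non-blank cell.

bbaaa

state=p0 head=0 tape=_[b]cb_   (p0,b)→(p0,_,←)
state=p0 head=-1 tape=[_]_cb_   (p0,_)→(p1,b,→)
state=p1 head=0 tape=b[_]cb_   (p1,_)→(p2,a,→)
state=p2 head=1 tape=ba[c]b_   (p2,c)→(p1,c,·)
state=p1 head=1 tape=ba[c]b_   (p1,c)→(p0,_,←)
state=p0 head=0 tape=b[a]_b_   (p0,a)→(p0,_,→)
state=p0 head=1 tape=b_[_]b_   (p0,_)→(p1,b,→)
state=p1 head=2 tape=b_b[b]_   (p1,b)→(p2,c,→)
state=p2 head=3 tape=b_bc[_]   (p2,_)→(p1,a,←)
state=p1 head=2 tape=b_b[c]a   (p1,c)→(p0,_,←)
state=p0 head=1 tape=b_[b]_a   (p0,b)→(p0,_,←)
state=p0 head=0 tape=b[_]__a   (p0,_)→(p1,b,→)
state=p1 head=1 tape=bb[_]_a   (p1,_)→(p2,a,→)
state=p2 head=2 tape=bba[_]a   (p2,_)→(p1,a,←)
state=p1 head=1 tape=bb[a]aa
The non-blank tape span at halt is bbaaa.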